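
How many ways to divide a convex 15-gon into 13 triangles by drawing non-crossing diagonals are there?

The number of triangulations of a 15-gon is the Catalan number C_13 (index = sides − 2).
C_13 = C_12 · 2(2·12+1)/(12+2) = 208012 · 50/14 = 742900.

742900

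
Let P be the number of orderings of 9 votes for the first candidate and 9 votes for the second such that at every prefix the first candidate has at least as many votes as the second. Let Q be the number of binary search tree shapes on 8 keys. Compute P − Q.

3432

Ballot sequences with n votes each where one side never trails are Dyck words, counted by C_n; here n = 9. So P = C_9 = 4862.
Binary trees (left/right distinguished) on n nodes are counted by C_n; here n = 8. So Q = C_8 = 1430.
P − Q = 4862 − 1430 = 3432.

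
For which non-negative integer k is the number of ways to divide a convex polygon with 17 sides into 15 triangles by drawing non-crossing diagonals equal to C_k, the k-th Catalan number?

15

Triangulations of a convex m-gon are counted by C_{m−2}; with m = 17 this is C_15.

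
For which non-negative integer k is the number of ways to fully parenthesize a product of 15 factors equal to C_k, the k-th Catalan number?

Bracketing 15 factors into binary products is counted by C_{15−1} = C_14.

14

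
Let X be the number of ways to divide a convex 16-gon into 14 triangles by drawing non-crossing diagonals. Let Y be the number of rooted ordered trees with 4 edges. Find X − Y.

2674426

Triangulations of a convex m-gon are counted by C_{m−2}; with m = 16 this is C_14. So X = C_14 = 2674440.
A rooted plane tree with 4 edges has 5 nodes, and the count is C_4. So Y = C_4 = 14.
X − Y = 2674440 − 14 = 2674426.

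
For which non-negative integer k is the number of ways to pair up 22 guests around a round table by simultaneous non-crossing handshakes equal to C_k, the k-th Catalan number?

11

Non-crossing handshake pairings of 2n people are counted by C_n; 22 people gives n = 11.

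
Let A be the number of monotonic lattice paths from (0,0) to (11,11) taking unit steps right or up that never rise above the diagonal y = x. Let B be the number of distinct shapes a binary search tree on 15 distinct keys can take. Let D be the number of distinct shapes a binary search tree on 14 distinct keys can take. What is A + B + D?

12428071

Monotone paths in an n×n grid that stay weakly below the diagonal are counted by C_n; here n = 11. So A = C_11 = 58786.
Binary trees (left/right distinguished) on n nodes are counted by C_n; here n = 15. So B = C_15 = 9694845.
Binary trees (left/right distinguished) on n nodes are counted by C_n; here n = 14. So D = C_14 = 2674440.
A + B + D = 58786 + 9694845 + 2674440 = 12428071.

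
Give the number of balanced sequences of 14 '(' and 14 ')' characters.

With 14 pairs the number of balanced bracket strings is the Catalan number C_14.
C_14 = 2674440.

2674440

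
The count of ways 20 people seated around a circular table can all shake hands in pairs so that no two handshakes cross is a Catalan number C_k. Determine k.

10

With 20 = 2·10 people, non-crossing handshake pairings are non-crossing perfect matchings on a circle, counted by C_10.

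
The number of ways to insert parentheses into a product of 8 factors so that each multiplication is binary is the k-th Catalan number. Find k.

Bracketing 8 factors into binary products is counted by C_{8−1} = C_7.

7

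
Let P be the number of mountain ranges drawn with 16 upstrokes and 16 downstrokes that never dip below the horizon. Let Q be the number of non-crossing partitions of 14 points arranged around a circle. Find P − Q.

32683230

A Dyck path with 16 up-steps and 16 down-steps has semilength 16, so there are C_16 of them. So P = C_16 = 35357670.
The non-crossing partitions of [14] form a lattice of size C_14. So Q = C_14 = 2674440.
P − Q = 35357670 − 2674440 = 32683230.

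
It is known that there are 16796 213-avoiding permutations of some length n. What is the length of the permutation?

10

Permutations of [n] avoiding a fixed length-3 pattern are counted by C_n, and C_10 = 16796.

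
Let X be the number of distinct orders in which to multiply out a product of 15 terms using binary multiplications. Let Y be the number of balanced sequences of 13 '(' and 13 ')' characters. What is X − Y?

Parenthesizations of m factors correspond to full binary trees with m leaves, counted by C_{m−1}; m = 15 gives C_14. So X = C_14 = 2674440.
Balanced strings of n pairs of brackets are counted by C_n; here n = 13. So Y = C_13 = 742900.
X − Y = 2674440 − 742900 = 1931540.

1931540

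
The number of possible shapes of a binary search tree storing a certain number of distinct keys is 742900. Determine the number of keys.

Binary search tree shapes on n keys are counted by C_n; 742900 = C_13.

13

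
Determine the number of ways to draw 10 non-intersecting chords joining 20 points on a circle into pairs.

16796

Pairing 20 circle points by 10 non-crossing chords gives C_10 matchings.
C_10 = 16796.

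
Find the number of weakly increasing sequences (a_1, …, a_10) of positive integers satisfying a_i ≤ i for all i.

16796

Weakly increasing sequences with a_i ≤ i biject with Dyck paths of semilength 10, so there are C_10.
C_10 = C(20,10)/11 = 184756/11 = 16796.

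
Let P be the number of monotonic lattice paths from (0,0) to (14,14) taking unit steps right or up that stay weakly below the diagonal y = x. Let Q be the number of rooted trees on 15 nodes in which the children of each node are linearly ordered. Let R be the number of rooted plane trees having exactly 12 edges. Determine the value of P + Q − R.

5140868

Sub-diagonal monotone paths from (0,0) to (14,14) biject with Dyck paths of semilength 14, giving C_14. So P = C_14 = 2674440.
A rooted plane tree on 15 nodes has 14 edges, and such trees are counted by C_14. So Q = C_14 = 2674440.
Rooted ordered trees with n edges are counted by C_n; here n = 12. So R = C_12 = 208012.
P + Q − R = 2674440 + 2674440 − 208012 = 5140868.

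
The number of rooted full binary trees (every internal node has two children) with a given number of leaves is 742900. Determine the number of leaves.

Full binary trees with L leaves are counted by C_{L−1}; 742900 = C_13.
So the index is 13, and the number of leaves is 13 + 1 = 14.

14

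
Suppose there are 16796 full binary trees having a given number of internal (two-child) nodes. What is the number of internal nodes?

Full binary trees with n internal nodes are counted by C_n; 16796 = C_10.

10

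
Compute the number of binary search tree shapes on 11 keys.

Binary trees (left/right distinguished) on n nodes are counted by C_n; here n = 11.
C_11 = C(22,11)/12 = 705432/12 = 58786.

58786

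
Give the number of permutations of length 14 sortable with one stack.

2674440

By Knuth's characterisation, the stack-sortable permutations of length 14 are the 231-avoiders, numbering C_14.
C_14 = 2674440.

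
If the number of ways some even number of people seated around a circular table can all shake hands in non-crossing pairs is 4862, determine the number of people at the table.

18

Non-crossing handshake pairings of 2n people are counted by C_n, and C_9 = 4862.
So n = 9, and there are 2n = 18 people.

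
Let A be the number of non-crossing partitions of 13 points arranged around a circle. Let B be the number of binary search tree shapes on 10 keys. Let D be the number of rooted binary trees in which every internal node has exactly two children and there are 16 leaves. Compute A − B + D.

Non-crossing partitions of an n-element set are counted by C_n; here n = 13. So A = C_13 = 742900.
Rooted binary trees with 10 nodes (each child slot possibly empty) number C_10. So B = C_10 = 16796.
Full binary trees with 16 leaves have 16−1 = 15 internal nodes, so there are C_15 of them. So D = C_15 = 9694845.
A − B + D = 742900 − 16796 + 9694845 = 10420949.

10420949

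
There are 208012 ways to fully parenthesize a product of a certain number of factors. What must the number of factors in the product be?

13

Parenthesizations of m factors are counted by C_{m−1}; 208012 = C_12.
So the index is 12, and the number of factors is 12 + 1 = 13.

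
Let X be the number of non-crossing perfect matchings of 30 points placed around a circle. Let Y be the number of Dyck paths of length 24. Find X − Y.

Pairing 30 circle points by 15 non-crossing chords gives C_15 matchings. So X = C_15 = 9694845.
Paths of 12 up- and 12 down-steps that never dip below the axis are Dyck paths; their count is C_12. So Y = C_12 = 208012.
X − Y = 9694845 − 208012 = 9486833.

9486833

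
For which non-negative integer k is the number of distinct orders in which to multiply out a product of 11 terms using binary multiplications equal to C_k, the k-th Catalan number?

Ways to associate a product of 11 factors correspond to binary trees on 11 leaves, so the count is C_10.

10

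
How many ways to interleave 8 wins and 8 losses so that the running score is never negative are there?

Reading a vote for the leader as '(' and for the other as ')' turns such a sequence into a balanced string of 8 pairs, so the count is C_8.
C_8 = C(16,8)/9 = 12870/9 = 1430.

1430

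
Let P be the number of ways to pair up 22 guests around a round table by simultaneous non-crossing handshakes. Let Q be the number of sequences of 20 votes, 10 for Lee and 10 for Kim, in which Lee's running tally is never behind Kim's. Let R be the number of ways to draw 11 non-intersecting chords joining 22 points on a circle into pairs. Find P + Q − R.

Non-crossing handshake pairings of 2n people are counted by C_n; 22 people gives n = 11. So P = C_11 = 58786.
Reading a vote for the leader as '(' and for the other as ')' turns such a sequence into a balanced string of 10 pairs, so the count is C_10. So Q = C_10 = 16796.
Pairing 22 circle points by 11 non-crossing chords gives C_11 matchings. So R = C_11 = 58786.
P + Q − R = 58786 + 16796 − 58786 = 16796.

16796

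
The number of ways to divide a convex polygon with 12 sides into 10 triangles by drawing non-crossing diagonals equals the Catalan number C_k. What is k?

10

A convex 12-gon is triangulated into 10 triangles, and the number of such triangulations is the Catalan number C_{12−2} = C_10.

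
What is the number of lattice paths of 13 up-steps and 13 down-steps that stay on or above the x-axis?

742900

A Dyck path with 13 up-steps and 13 down-steps has semilength 13, so there are C_13 of them.
C_13 = 742900.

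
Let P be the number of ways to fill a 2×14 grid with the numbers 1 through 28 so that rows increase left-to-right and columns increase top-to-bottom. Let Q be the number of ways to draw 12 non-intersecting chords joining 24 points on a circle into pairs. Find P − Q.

Standard Young tableaux of shape 2×n are counted by C_n; here n = 14. So P = C_14 = 2674440.
Non-crossing perfect matchings of 2n points on a circle are counted by C_n; with 24 points, n = 12. So Q = C_12 = 208012.
P − Q = 2674440 − 208012 = 2466428.

2466428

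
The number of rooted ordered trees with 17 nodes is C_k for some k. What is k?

A rooted plane tree on 17 nodes has 16 edges, and such trees are counted by C_16.

16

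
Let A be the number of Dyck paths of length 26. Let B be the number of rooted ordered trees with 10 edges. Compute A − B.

726104

Dyck paths of semilength n (length 2n) are counted by C_n; here n = 13. So A = C_13 = 742900.
Rooted ordered trees with n edges are counted by C_n; here n = 10. So B = C_10 = 16796.
A − B = 742900 − 16796 = 726104.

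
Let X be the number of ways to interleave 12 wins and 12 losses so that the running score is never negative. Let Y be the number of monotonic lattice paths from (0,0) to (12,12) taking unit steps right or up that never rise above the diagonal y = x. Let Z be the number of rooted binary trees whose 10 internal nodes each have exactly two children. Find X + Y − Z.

399228

Reading a vote for the leader as '(' and for the other as ')' turns such a sequence into a balanced string of 12 pairs, so the count is C_12. So X = C_12 = 208012.
Monotone paths in an n×n grid that stay weakly below the diagonal are counted by C_n; here n = 12. So Y = C_12 = 208012.
Full binary trees with n internal nodes are counted by C_n; here n = 10. So Z = C_10 = 16796.
X + Y − Z = 208012 + 208012 − 16796 = 399228.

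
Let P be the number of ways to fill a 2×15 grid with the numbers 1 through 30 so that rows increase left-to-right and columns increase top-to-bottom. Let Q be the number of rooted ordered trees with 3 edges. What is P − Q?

9694840

Standard Young tableaux of shape 2×n are counted by C_n; here n = 15. So P = C_15 = 9694845.
Rooted ordered trees with n edges are counted by C_n; here n = 3. So Q = C_3 = 5.
P − Q = 9694845 − 5 = 9694840.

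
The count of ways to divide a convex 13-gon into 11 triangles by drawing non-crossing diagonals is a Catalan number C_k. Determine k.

11

A convex 13-gon is triangulated into 11 triangles, and the number of such triangulations is the Catalan number C_{13−2} = C_11.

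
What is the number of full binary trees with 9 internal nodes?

4862

Full binary trees with n internal nodes are counted by C_n; here n = 9.
C_9 = C_8 · 2(2·8+1)/(8+2) = 1430 · 34/10 = 4862.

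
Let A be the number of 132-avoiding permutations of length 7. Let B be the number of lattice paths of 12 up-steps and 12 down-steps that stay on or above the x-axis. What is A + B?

For any fixed pattern of length 3, the pattern-avoiding permutations of [7] number C_7. So A = C_7 = 429.
A Dyck path with 12 up-steps and 12 down-steps has semilength 12, so there are C_12 of them. So B = C_12 = 208012.
A + B = 429 + 208012 = 208441.

208441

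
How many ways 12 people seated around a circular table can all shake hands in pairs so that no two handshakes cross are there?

With 12 = 2·6 people, non-crossing handshake pairings are non-crossing perfect matchings on a circle, counted by C_6.
C_6 = 132.

132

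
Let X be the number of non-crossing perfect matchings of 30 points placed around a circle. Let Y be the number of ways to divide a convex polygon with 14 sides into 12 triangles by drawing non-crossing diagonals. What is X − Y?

Non-crossing perfect matchings of 2n points on a circle are counted by C_n; with 30 points, n = 15. So X = C_15 = 9694845.
A convex 14-gon is triangulated into 12 triangles, and the number of such triangulations is the Catalan number C_{14−2} = C_12. So Y = C_12 = 208012.
X − Y = 9694845 − 208012 = 9486833.

9486833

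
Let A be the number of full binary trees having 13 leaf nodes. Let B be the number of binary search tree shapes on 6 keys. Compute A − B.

Full binary trees with 13 leaves have 13−1 = 12 internal nodes, so there are C_12 of them. So A = C_12 = 208012.
There are C_n binary search tree shapes on n keys; with n = 6 that is C_6. So B = C_6 = 132.
A − B = 208012 − 132 = 207880.

207880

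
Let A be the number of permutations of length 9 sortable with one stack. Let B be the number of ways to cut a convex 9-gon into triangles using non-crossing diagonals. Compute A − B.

Stack-sortable permutations are exactly the 231-avoiding ones, counted by C_n; here n = 9. So A = C_9 = 4862.
The number of triangulations of a 9-gon is the Catalan number C_7 (index = sides − 2). So B = C_7 = 429.
A − B = 4862 − 429 = 4433.

4433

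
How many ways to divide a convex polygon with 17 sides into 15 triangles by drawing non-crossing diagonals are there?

The number of triangulations of a 17-gon is the Catalan number C_15 (index = sides − 2).
C_15 = C(30,15)/16 = 155117520/16 = 9694845.

9694845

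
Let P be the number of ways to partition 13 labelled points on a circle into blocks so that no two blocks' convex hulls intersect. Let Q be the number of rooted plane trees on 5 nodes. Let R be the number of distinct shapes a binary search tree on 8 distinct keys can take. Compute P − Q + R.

The non-crossing partitions of [13] form a lattice of size C_13. So P = C_13 = 742900.
A rooted plane tree on 5 nodes has 4 edges, and such trees are counted by C_4. So Q = C_4 = 14.
There are C_n binary search tree shapes on n keys; with n = 8 that is C_8. So R = C_8 = 1430.
P − Q + R = 742900 − 14 + 1430 = 744316.

744316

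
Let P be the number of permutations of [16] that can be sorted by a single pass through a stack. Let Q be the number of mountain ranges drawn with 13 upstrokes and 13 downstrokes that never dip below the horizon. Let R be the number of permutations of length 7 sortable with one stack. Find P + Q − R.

By Knuth's characterisation, the stack-sortable permutations of length 16 are the 231-avoiders, numbering C_16. So P = C_16 = 35357670.
A Dyck path with 13 up-steps and 13 down-steps has semilength 13, so there are C_13 of them. So Q = C_13 = 742900.
By Knuth's characterisation, the stack-sortable permutations of length 7 are the 231-avoiders, numbering C_7. So R = C_7 = 429.
P + Q − R = 35357670 + 742900 − 429 = 36100141.

36100141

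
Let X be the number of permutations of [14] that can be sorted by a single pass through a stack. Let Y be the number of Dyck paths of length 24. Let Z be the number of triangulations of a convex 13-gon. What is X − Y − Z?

2407642

By Knuth's characterisation, the stack-sortable permutations of length 14 are the 231-avoiders, numbering C_14. So X = C_14 = 2674440.
A Dyck path with 12 up-steps and 12 down-steps has semilength 12, so there are C_12 of them. So Y = C_12 = 208012.
The number of triangulations of a 13-gon is the Catalan number C_11 (index = sides − 2). So Z = C_11 = 58786.
X − Y − Z = 2674440 − 208012 − 58786 = 2407642.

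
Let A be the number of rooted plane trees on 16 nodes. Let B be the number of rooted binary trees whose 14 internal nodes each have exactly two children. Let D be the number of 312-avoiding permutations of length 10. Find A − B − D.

A rooted plane tree on 16 nodes has 15 edges, and such trees are counted by C_15. So A = C_15 = 9694845.
Full binary trees with n internal nodes are counted by C_n; here n = 14. So B = C_14 = 2674440.
For any fixed pattern of length 3, the pattern-avoiding permutations of [10] number C_10. So D = C_10 = 16796.
A − B − D = 9694845 − 2674440 − 16796 = 7003609.

7003609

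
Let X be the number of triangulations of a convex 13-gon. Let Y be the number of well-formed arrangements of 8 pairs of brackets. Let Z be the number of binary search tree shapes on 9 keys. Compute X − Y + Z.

62218

Triangulations of a convex m-gon are counted by C_{m−2}; with m = 13 this is C_11. So X = C_11 = 58786.
A balanced arrangement of 8 bracket pairs is a Dyck word of semilength 8, so the count is C_8. So Y = C_8 = 1430.
Binary trees (left/right distinguished) on n nodes are counted by C_n; here n = 9. So Z = C_9 = 4862.
X − Y + Z = 58786 − 1430 + 4862 = 62218.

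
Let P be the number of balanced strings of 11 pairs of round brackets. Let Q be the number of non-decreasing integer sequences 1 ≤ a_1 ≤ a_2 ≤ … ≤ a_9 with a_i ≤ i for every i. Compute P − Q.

Balanced strings of n pairs of brackets are counted by C_n; here n = 11. So P = C_11 = 58786.
Such sub-staircase sequences of length n are counted by C_n; here n = 9. So Q = C_9 = 4862.
P − Q = 58786 − 4862 = 53924.

53924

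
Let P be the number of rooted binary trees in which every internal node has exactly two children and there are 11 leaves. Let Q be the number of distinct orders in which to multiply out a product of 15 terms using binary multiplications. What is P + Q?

Full binary trees with 11 leaves have 11−1 = 10 internal nodes, so there are C_10 of them. So P = C_10 = 16796.
Bracketing 15 factors into binary products is counted by C_{15−1} = C_14. So Q = C_14 = 2674440.
P + Q = 16796 + 2674440 = 2691236.

2691236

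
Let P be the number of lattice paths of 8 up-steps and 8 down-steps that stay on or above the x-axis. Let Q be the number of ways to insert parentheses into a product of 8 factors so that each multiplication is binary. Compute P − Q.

1001

Dyck paths of semilength n (length 2n) are counted by C_n; here n = 8. So P = C_8 = 1430.
Ways to associate a product of 8 factors correspond to binary trees on 8 leaves, so the count is C_7. So Q = C_7 = 429.
P − Q = 1430 − 429 = 1001.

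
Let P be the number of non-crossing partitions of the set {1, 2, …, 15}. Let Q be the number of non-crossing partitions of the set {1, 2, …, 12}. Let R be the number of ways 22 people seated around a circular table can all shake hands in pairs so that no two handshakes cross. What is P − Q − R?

9428047

Non-crossing partitions of an n-element set are counted by C_n; here n = 15. So P = C_15 = 9694845.
Non-crossing partitions of an n-element set are counted by C_n; here n = 12. So Q = C_12 = 208012.
With 22 = 2·11 people, non-crossing handshake pairings are non-crossing perfect matchings on a circle, counted by C_11. So R = C_11 = 58786.
P − Q − R = 9694845 − 208012 − 58786 = 9428047.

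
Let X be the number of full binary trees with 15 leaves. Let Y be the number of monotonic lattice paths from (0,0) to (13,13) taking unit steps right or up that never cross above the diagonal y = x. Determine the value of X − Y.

1931540

A full binary tree with L leaves has L−1 internal nodes and is counted by C_{L−1}; L = 15 gives C_14. So X = C_14 = 2674440.
Monotone paths in an n×n grid that stay weakly below the diagonal are counted by C_n; here n = 13. So Y = C_13 = 742900.
X − Y = 2674440 − 742900 = 1931540.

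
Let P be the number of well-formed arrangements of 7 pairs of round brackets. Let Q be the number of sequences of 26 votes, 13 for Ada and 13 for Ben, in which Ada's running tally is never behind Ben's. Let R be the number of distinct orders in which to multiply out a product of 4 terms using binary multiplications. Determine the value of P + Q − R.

A balanced arrangement of 7 bracket pairs is a Dyck word of semilength 7, so the count is C_7. So P = C_7 = 429.
Ballot sequences with n votes each where one side never trails are Dyck words, counted by C_n; here n = 13. So Q = C_13 = 742900.
Bracketing 4 factors into binary products is counted by C_{4−1} = C_3. So R = C_3 = 5.
P + Q − R = 429 + 742900 − 5 = 743324.

743324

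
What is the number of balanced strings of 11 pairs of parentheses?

A balanced arrangement of 11 bracket pairs is a Dyck word of semilength 11, so the count is C_11.
C_11 = C(22,11)/12 = 705432/12 = 58786.

58786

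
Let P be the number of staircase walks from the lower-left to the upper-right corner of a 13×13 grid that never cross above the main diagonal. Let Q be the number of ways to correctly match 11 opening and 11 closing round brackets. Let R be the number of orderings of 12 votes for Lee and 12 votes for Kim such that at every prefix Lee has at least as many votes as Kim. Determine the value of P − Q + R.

Monotone paths in an n×n grid that stay weakly below the diagonal are counted by C_n; here n = 13. So P = C_13 = 742900.
With 11 pairs the number of balanced bracket strings is the Catalan number C_11. So Q = C_11 = 58786.
Reading a vote for the leader as '(' and for the other as ')' turns such a sequence into a balanced string of 12 pairs, so the count is C_12. So R = C_12 = 208012.
P − Q + R = 742900 − 58786 + 208012 = 892126.

892126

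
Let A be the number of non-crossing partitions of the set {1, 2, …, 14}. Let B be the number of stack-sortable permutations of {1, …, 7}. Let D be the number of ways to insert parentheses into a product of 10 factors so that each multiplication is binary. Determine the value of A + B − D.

The non-crossing partitions of [14] form a lattice of size C_14. So A = C_14 = 2674440.
Stack-sortable permutations are exactly the 231-avoiding ones, counted by C_n; here n = 7. So B = C_7 = 429.
Parenthesizations of m factors correspond to full binary trees with m leaves, counted by C_{m−1}; m = 10 gives C_9. So D = C_9 = 4862.
A + B − D = 2674440 + 429 − 4862 = 2670007.

2670007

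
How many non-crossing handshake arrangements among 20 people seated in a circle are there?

With 20 = 2·10 people, non-crossing handshake pairings are non-crossing perfect matchings on a circle, counted by C_10.
C_10 = C(20,10)/11 = 184756/11 = 16796.

16796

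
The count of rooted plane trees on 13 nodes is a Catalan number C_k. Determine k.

A rooted plane tree on 13 nodes has 12 edges, and such trees are counted by C_12.

12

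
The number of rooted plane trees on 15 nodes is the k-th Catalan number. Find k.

14

Rooted ordered (plane) trees on m nodes have m−1 edges and are counted by C_{m−1}; m = 15 gives C_14.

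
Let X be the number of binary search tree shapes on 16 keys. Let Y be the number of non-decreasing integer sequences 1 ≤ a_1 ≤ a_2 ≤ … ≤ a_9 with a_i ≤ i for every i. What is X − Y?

35352808

There are C_n binary search tree shapes on n keys; with n = 16 that is C_16. So X = C_16 = 35357670.
Weakly increasing sequences with a_i ≤ i biject with Dyck paths of semilength 9, so there are C_9. So Y = C_9 = 4862.
X − Y = 35357670 − 4862 = 35352808.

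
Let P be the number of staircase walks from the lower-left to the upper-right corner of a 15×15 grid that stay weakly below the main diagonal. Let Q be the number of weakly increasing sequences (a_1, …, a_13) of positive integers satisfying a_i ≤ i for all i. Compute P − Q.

8951945

Monotone paths in an n×n grid that stay weakly below the diagonal are counted by C_n; here n = 15. So P = C_15 = 9694845.
Such sub-staircase sequences of length n are counted by C_n; here n = 13. So Q = C_13 = 742900.
P − Q = 9694845 − 742900 = 8951945.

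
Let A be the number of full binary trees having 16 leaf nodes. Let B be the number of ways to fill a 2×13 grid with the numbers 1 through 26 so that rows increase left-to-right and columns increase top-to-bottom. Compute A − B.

8951945

A full binary tree with L leaves has L−1 internal nodes and is counted by C_{L−1}; L = 16 gives C_15. So A = C_15 = 9694845.
Standard Young tableaux of shape 2×n are counted by C_n; here n = 13. So B = C_13 = 742900.
A − B = 9694845 − 742900 = 8951945.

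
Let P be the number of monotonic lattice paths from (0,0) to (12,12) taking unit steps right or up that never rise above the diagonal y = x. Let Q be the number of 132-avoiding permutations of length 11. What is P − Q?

149226

Monotone paths in an n×n grid that stay weakly below the diagonal are counted by C_n; here n = 12. So P = C_12 = 208012.
For any fixed pattern of length 3, the pattern-avoiding permutations of [11] number C_11. So Q = C_11 = 58786.
P − Q = 208012 − 58786 = 149226.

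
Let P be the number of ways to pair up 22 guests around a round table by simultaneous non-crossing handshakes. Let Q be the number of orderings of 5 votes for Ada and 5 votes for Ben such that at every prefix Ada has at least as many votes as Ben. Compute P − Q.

58744

With 22 = 2·11 people, non-crossing handshake pairings are non-crossing perfect matchings on a circle, counted by C_11. So P = C_11 = 58786.
Ballot sequences with n votes each where one side never trails are Dyck words, counted by C_n; here n = 5. So Q = C_5 = 42.
P − Q = 58786 − 42 = 58744.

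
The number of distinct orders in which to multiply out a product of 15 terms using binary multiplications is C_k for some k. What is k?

Bracketing 15 factors into binary products is counted by C_{15−1} = C_14.

14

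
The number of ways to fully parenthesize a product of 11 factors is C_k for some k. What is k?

10

Ways to associate a product of 11 factors correspond to binary trees on 11 leaves, so the count is C_10.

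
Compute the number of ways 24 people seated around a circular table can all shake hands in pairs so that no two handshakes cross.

Non-crossing handshake pairings of 2n people are counted by C_n; 24 people gives n = 12.
C_12 = 208012.

208012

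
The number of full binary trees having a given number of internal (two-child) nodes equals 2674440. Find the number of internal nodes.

14

Full binary trees with n internal nodes are counted by C_n. The Catalan number equal to 2674440 is C_14.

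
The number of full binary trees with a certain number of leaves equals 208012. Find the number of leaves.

Full binary trees with L leaves are counted by C_{L−1}, and C_12 = 208012.
So the index is 12, and the number of leaves is 12 + 1 = 13.

13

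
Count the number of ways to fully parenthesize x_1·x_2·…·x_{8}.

Ways to associate a product of 8 factors correspond to binary trees on 8 leaves, so the count is C_7.
C_7 = C_6 · 2(2·6+1)/(6+2) = 132 · 26/8 = 429.

429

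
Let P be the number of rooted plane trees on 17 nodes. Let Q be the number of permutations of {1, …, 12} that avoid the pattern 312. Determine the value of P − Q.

A rooted plane tree on 17 nodes has 16 edges, and such trees are counted by C_16. So P = C_16 = 35357670.
Permutations of [n] avoiding any single length-3 pattern are counted by C_n; here n = 12. So Q = C_12 = 208012.
P − Q = 35357670 − 208012 = 35149658.

35149658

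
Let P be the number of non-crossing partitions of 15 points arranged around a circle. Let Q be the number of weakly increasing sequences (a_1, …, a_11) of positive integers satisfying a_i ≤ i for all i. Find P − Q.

Non-crossing partitions of an n-element set are counted by C_n; here n = 15. So P = C_15 = 9694845.
Weakly increasing sequences with a_i ≤ i biject with Dyck paths of semilength 11, so there are C_11. So Q = C_11 = 58786.
P − Q = 9694845 − 58786 = 9636059.

9636059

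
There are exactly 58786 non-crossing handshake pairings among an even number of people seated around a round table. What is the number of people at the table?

Non-crossing handshake pairings of 2n people are counted by C_n; 58786 = C_11.
So n = 11, and there are 2n = 22 people.

22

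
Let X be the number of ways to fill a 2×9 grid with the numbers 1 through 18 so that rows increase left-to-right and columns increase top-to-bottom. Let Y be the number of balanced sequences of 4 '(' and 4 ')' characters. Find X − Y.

By the hook-length formula (or a Dyck-path bijection), SYT of shape 2×9 number C_9. So X = C_9 = 4862.
A balanced arrangement of 4 bracket pairs is a Dyck word of semilength 4, so the count is C_4. So Y = C_4 = 14.
X − Y = 4862 − 14 = 4848.

4848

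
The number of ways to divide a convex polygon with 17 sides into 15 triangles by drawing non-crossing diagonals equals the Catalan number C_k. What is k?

A convex 17-gon is triangulated into 15 triangles, and the number of such triangulations is the Catalan number C_{17−2} = C_15.

15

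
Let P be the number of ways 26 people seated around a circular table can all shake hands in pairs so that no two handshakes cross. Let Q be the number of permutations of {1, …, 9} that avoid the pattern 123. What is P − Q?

738038

Non-crossing handshake pairings of 2n people are counted by C_n; 26 people gives n = 13. So P = C_13 = 742900.
Permutations of [n] avoiding any single length-3 pattern are counted by C_n; here n = 9. So Q = C_9 = 4862.
P − Q = 742900 − 4862 = 738038.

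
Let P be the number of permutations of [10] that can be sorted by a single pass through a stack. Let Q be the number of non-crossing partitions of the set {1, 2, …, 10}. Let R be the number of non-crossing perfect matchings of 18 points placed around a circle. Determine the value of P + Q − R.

28730

By Knuth's characterisation, the stack-sortable permutations of length 10 are the 231-avoiders, numbering C_10. So P = C_10 = 16796.
The non-crossing partitions of [10] form a lattice of size C_10. So Q = C_10 = 16796.
Non-crossing perfect matchings of 2n points on a circle are counted by C_n; with 18 points, n = 9. So R = C_9 = 4862.
P + Q − R = 16796 + 16796 − 4862 = 28730.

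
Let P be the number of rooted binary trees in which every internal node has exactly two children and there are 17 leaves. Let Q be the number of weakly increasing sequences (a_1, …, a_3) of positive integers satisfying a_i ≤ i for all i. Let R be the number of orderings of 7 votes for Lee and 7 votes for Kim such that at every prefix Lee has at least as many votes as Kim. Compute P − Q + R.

35358094

Full binary trees with 17 leaves have 17−1 = 16 internal nodes, so there are C_16 of them. So P = C_16 = 35357670.
Such sub-staircase sequences of length n are counted by C_n; here n = 3. So Q = C_3 = 5.
Ballot sequences with n votes each where one side never trails are Dyck words, counted by C_n; here n = 7. So R = C_7 = 429.
P − Q + R = 35357670 − 5 + 429 = 35358094.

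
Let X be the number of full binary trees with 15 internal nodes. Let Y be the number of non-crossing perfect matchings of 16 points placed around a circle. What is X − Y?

The number of full binary trees on 15 internal nodes is the Catalan number C_15. So X = C_15 = 9694845.
Non-crossing perfect matchings of 2n points on a circle are counted by C_n; with 16 points, n = 8. So Y = C_8 = 1430.
X − Y = 9694845 − 1430 = 9693415.

9693415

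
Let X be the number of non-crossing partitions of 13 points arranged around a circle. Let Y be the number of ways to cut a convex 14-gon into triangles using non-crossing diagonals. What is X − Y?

534888

The non-crossing partitions of [13] form a lattice of size C_13. So X = C_13 = 742900.
Triangulations of a convex m-gon are counted by C_{m−2}; with m = 14 this is C_12. So Y = C_12 = 208012.
X − Y = 742900 − 208012 = 534888.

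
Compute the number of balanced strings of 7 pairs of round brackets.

429

With 7 pairs the number of balanced bracket strings is the Catalan number C_7.
C_7 = C_6 · 2(2·6+1)/(6+2) = 132 · 26/8 = 429.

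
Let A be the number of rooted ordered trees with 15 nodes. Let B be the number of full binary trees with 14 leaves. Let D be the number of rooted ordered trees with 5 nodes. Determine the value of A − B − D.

1931526

A rooted plane tree on 15 nodes has 14 edges, and such trees are counted by C_14. So A = C_14 = 2674440.
A full binary tree with L leaves has L−1 internal nodes and is counted by C_{L−1}; L = 14 gives C_13. So B = C_13 = 742900.
Rooted ordered (plane) trees on m nodes have m−1 edges and are counted by C_{m−1}; m = 5 gives C_4. So D = C_4 = 14.
A − B − D = 2674440 − 742900 − 14 = 1931526.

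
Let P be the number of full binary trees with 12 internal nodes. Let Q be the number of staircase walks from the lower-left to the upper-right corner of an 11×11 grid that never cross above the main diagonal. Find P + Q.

Full binary trees with n internal nodes are counted by C_n; here n = 12. So P = C_12 = 208012.
Monotone paths in an n×n grid that stay weakly below the diagonal are counted by C_n; here n = 11. So Q = C_11 = 58786.
P + Q = 208012 + 58786 = 266798.

266798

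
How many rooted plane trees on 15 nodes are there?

A rooted plane tree on 15 nodes has 14 edges, and such trees are counted by C_14.
C_14 = 2674440.

2674440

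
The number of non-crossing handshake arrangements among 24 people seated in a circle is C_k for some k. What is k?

12

With 24 = 2·12 people, non-crossing handshake pairings are non-crossing perfect matchings on a circle, counted by C_12.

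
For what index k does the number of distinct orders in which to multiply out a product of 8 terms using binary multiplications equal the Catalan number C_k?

7

Parenthesizations of m factors correspond to full binary trees with m leaves, counted by C_{m−1}; m = 8 gives C_7.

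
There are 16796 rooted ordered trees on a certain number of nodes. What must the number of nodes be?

11

Rooted ordered trees on m nodes are counted by C_{m−1}, and C_10 = 16796.
So the index is 10, and the number of nodes is 10 + 1 = 11.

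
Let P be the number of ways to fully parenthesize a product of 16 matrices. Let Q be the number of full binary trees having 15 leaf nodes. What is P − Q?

Parenthesizations of m factors correspond to full binary trees with m leaves, counted by C_{m−1}; m = 16 gives C_15. So P = C_15 = 9694845.
A full binary tree with L leaves has L−1 internal nodes and is counted by C_{L−1}; L = 15 gives C_14. So Q = C_14 = 2674440.
P − Q = 9694845 − 2674440 = 7020405.

7020405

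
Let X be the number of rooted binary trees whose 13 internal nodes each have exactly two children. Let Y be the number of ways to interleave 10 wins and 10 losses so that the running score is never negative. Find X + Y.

The number of full binary trees on 13 internal nodes is the Catalan number C_13. So X = C_13 = 742900.
Reading a vote for the leader as '(' and for the other as ')' turns such a sequence into a balanced string of 10 pairs, so the count is C_10. So Y = C_10 = 16796.
X + Y = 742900 + 16796 = 759696.

759696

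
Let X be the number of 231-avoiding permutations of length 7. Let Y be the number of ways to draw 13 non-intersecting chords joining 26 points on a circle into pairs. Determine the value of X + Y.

For any fixed pattern of length 3, the pattern-avoiding permutations of [7] number C_7. So X = C_7 = 429.
Pairing 26 circle points by 13 non-crossing chords gives C_13 matchings. So Y = C_13 = 742900.
X + Y = 429 + 742900 = 743329.

743329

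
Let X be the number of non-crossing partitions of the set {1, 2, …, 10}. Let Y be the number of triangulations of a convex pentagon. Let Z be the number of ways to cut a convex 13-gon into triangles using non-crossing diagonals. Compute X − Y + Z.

75577

The non-crossing partitions of [10] form a lattice of size C_10. So X = C_10 = 16796.
The number of triangulations of a 5-gon is the Catalan number C_3 (index = sides − 2). So Y = C_3 = 5.
A convex 13-gon is triangulated into 11 triangles, and the number of such triangulations is the Catalan number C_{13−2} = C_11. So Z = C_11 = 58786.
X − Y + Z = 16796 − 5 + 58786 = 75577.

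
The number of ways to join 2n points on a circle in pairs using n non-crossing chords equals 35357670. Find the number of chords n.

16

Non-crossing pairings of 2n points on a circle are counted by C_n, and C_16 = 35357670.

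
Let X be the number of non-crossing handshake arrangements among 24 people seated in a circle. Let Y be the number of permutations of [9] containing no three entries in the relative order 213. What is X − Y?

203150

Non-crossing handshake pairings of 2n people are counted by C_n; 24 people gives n = 12. So X = C_12 = 208012.
Permutations of [n] avoiding any single length-3 pattern are counted by C_n; here n = 9. So Y = C_9 = 4862.
X − Y = 208012 − 4862 = 203150.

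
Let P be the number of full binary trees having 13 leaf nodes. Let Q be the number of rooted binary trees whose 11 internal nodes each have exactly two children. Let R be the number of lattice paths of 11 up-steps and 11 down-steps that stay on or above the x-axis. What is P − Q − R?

90440

A full binary tree with L leaves has L−1 internal nodes and is counted by C_{L−1}; L = 13 gives C_12. So P = C_12 = 208012.
Full binary trees with n internal nodes are counted by C_n; here n = 11. So Q = C_11 = 58786.
Paths of 11 up- and 11 down-steps that never dip below the axis are Dyck paths; their count is C_11. So R = C_11 = 58786.
P − Q − R = 208012 − 58786 − 58786 = 90440.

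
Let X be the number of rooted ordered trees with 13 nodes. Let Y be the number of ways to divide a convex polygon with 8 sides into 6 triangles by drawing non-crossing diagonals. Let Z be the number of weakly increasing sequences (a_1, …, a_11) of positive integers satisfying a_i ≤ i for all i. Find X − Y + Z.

266666

Rooted ordered (plane) trees on m nodes have m−1 edges and are counted by C_{m−1}; m = 13 gives C_12. So X = C_12 = 208012.
Triangulations of a convex m-gon are counted by C_{m−2}; with m = 8 this is C_6. So Y = C_6 = 132.
Such sub-staircase sequences of length n are counted by C_n; here n = 11. So Z = C_11 = 58786.
X − Y + Z = 208012 − 132 + 58786 = 266666.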